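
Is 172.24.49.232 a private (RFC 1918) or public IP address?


RFC 1918 private ranges:
  10.0.0.0/8 (10.0.0.0 - 10.255.255.255)
  172.16.0.0/12 (172.16.0.0 - 172.31.255.255)
  192.168.0.0/16 (192.168.0.0 - 192.168.255.255)
Private (in 172.16.0.0/12)


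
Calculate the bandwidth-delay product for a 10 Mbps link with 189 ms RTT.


BDP = bandwidth * RTT
= 10 Mbps * 189 ms
= 10 * 1e6 * 189 / 1000 bits
= 1890000 bits
= 236250 bytes
= 230.7129 KB
BDP = 1890000 bits (236250 bytes)


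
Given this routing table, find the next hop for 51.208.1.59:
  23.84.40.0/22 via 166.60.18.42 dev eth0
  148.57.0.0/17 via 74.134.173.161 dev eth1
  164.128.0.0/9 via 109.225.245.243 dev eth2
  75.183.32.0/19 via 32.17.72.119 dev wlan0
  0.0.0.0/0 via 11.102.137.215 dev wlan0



Longest prefix match for 51.208.1.59:
  /22 23.84.40.0: no
  /17 148.57.0.0: no
  /9 164.128.0.0: no
  /19 75.183.32.0: no
  /0 0.0.0.0: MATCH
Selected: next-hop 11.102.137.215 via wlan0 (matched /0)


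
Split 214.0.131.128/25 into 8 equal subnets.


New prefix = 25 + 3 = 28
Each subnet has 16 addresses
  214.0.131.128/28
  214.0.131.144/28
  214.0.131.160/28
  214.0.131.176/28
  214.0.131.192/28
  214.0.131.208/28
  214.0.131.224/28
  214.0.131.240/28
Subnets: 214.0.131.128/28, 214.0.131.144/28, 214.0.131.160/28, 214.0.131.176/28, 214.0.131.192/28, 214.0.131.208/28, 214.0.131.224/28, 214.0.131.240/28


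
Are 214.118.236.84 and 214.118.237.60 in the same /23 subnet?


Mask: 255.255.254.0
214.118.236.84 AND mask = 214.118.236.0
214.118.237.60 AND mask = 214.118.236.0
Yes, same subnet (214.118.236.0)


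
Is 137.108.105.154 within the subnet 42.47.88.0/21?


Subnet network: 42.47.88.0
Test IP AND mask: 137.108.104.0
No, 137.108.105.154 is not in 42.47.88.0/21


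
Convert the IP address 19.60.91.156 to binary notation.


19 = 00010011
60 = 00111100
91 = 01011011
156 = 10011100
Binary: 00010011.00111100.01011011.10011100


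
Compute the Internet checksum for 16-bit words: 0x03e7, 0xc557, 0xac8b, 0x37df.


Sum all words (with carry folding):
+ 0x03e7 = 0x03e7
+ 0xc557 = 0xc93e
+ 0xac8b = 0x75ca
+ 0x37df = 0xada9
One's complement: ~0xada9
Checksum = 0x5256


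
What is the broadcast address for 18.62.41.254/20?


Network: 18.62.32.0/20
Host bits = 12
Set all host bits to 1:
Broadcast: 18.62.47.255


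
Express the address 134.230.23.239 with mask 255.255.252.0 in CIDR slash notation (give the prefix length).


Binary: 11111111.11111111.11111100.00000000
Count leading 1s
Prefix: /22


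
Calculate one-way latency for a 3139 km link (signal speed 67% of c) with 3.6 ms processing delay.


Speed = 0.67 * 3e5 km/s = 201000 km/s
Propagation delay = 3139 / 201000 = 0.0156 s = 15.6169 ms
Processing delay = 3.6 ms
Total one-way latency = 19.2169 ms


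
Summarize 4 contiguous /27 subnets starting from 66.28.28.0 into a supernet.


Original prefix: /27
Number of subnets: 4 = 2^2
New prefix = 27 - 2 = 25
Supernet: 66.28.28.0/25


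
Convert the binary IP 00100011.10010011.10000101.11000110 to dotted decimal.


00100011 = 35
10010011 = 147
10000101 = 133
11000110 = 198
IP: 35.147.133.198


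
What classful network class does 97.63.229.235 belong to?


First octet: 97
Binary: 01100001
0xxxxxxx -> Class A (1-126)
Class A, default mask 255.0.0.0 (/8)


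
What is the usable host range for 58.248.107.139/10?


Network: 58.192.0.0
Broadcast: 58.255.255.255
First usable = network + 1
Last usable = broadcast - 1
Range: 58.192.0.1 to 58.255.255.254


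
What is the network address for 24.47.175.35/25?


IP:   00011000.00101111.10101111.00100011
Mask: 11111111.11111111.11111111.10000000
AND operation:
Net:  00011000.00101111.10101111.00000000
Network: 24.47.175.0/25


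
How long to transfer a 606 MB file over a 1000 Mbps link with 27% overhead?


Effective throughput = 1000 * (1 - 27/100) = 730 Mbps
File size in Mb = 606 * 8 = 4848 Mb
Time = 4848 / 730
Time = 6.6411 seconds


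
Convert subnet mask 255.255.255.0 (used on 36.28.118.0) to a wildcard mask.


Subnet mask: 255.255.255.0
Wildcard = 255.255.255.255 - subnet mask
255 - 255 = 0
255 - 255 = 0
255 - 255 = 0
255 - 0 = 255
Wildcard: 0.0.0.255


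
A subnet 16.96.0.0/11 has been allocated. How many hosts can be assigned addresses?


Host bits = 32 - 11 = 21
Total addresses = 2^21 = 2097152
Usable = total - 2 (network and broadcast)
Usable hosts: 2097150


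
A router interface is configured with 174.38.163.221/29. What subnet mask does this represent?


/29 means 29 network bits, 3 host bits
Binary: 11111111111111111111111111111000
Mask: 255.255.255.248


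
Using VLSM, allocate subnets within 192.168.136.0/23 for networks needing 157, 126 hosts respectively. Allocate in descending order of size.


157 hosts -> /24 (254 usable): 192.168.136.0/24
126 hosts -> /25 (126 usable): 192.168.137.0/25
Allocation: 192.168.136.0/24 (157 hosts, 254 usable); 192.168.137.0/25 (126 hosts, 126 usable)


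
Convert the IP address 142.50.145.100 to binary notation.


142 = 10001110
50 = 00110010
145 = 10010001
100 = 01100100
Binary: 10001110.00110010.10010001.01100100


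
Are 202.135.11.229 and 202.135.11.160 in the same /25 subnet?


Mask: 255.255.255.128
202.135.11.229 AND mask = 202.135.11.128
202.135.11.160 AND mask = 202.135.11.128
Yes, same subnet (202.135.11.128)


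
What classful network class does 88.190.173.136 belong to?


First octet: 88
Binary: 01011000
0xxxxxxx -> Class A (1-126)
Class A, default mask 255.0.0.0 (/8)


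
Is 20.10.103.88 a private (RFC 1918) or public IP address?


RFC 1918 private ranges:
  10.0.0.0/8 (10.0.0.0 - 10.255.255.255)
  172.16.0.0/12 (172.16.0.0 - 172.31.255.255)
  192.168.0.0/16 (192.168.0.0 - 192.168.255.255)
Public (not in any RFC 1918 range)


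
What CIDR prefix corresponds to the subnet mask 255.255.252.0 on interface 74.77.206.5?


Binary: 11111111.11111111.11111100.00000000
Count leading 1s
Prefix: /22


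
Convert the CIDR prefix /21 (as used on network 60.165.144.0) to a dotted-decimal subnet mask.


/21 means 21 network bits, 11 host bits
Binary: 11111111111111111111100000000000
Mask: 255.255.248.0


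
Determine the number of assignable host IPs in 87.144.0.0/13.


Host bits = 32 - 13 = 19
Total addresses = 2^19 = 524288
Usable = total - 2 (network and broadcast)
Usable hosts: 524286


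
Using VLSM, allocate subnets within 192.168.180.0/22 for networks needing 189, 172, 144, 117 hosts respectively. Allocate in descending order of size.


189 hosts -> /24 (254 usable): 192.168.180.0/24
172 hosts -> /24 (254 usable): 192.168.181.0/24
144 hosts -> /24 (254 usable): 192.168.182.0/24
117 hosts -> /25 (126 usable): 192.168.183.0/25
Allocation: 192.168.180.0/24 (189 hosts, 254 usable); 192.168.181.0/24 (172 hosts, 254 usable); 192.168.182.0/24 (144 hosts, 254 usable); 192.168.183.0/25 (117 hosts, 126 usable)


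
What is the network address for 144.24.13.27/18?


IP:   10010000.00011000.00001101.00011011
Mask: 11111111.11111111.11000000.00000000
AND operation:
Net:  10010000.00011000.00000000.00000000
Network: 144.24.0.0/18


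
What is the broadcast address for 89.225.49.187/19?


Network: 89.225.32.0/19
Host bits = 13
Set all host bits to 1:
Broadcast: 89.225.63.255


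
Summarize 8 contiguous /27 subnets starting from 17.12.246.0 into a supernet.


Original prefix: /27
Number of subnets: 8 = 2^3
New prefix = 27 - 3 = 24
Supernet: 17.12.246.0/24


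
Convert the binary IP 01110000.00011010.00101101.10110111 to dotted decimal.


01110000 = 112
00011010 = 26
00101101 = 45
10110111 = 183
IP: 112.26.45.183


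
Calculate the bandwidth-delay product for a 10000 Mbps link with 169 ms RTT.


BDP = bandwidth * RTT
= 10000 Mbps * 169 ms
= 10000 * 1e6 * 169 / 1000 bits
= 1690000000 bits
= 211250000 bytes
= 206298.8281 KB
BDP = 1690000000 bits (211250000 bytes)


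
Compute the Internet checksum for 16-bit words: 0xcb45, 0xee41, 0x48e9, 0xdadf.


Sum all words (with carry folding):
+ 0xcb45 = 0xcb45
+ 0xee41 = 0xb987
+ 0x48e9 = 0x0271
+ 0xdadf = 0xdd50
One's complement: ~0xdd50
Checksum = 0x22af


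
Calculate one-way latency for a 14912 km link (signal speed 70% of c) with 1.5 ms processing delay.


Speed = 0.7 * 3e5 km/s = 210000 km/s
Propagation delay = 14912 / 210000 = 0.071 s = 71.0095 ms
Processing delay = 1.5 ms
Total one-way latency = 72.5095 ms


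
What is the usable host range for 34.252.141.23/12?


Network: 34.240.0.0
Broadcast: 34.255.255.255
First usable = network + 1
Last usable = broadcast - 1
Range: 34.240.0.1 to 34.255.255.254


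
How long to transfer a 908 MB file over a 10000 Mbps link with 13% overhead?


Effective throughput = 10000 * (1 - 13/100) = 8700 Mbps
File size in Mb = 908 * 8 = 7264 Mb
Time = 7264 / 8700
Time = 0.8349 seconds


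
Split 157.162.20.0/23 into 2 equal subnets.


New prefix = 23 + 1 = 24
Each subnet has 256 addresses
  157.162.20.0/24
  157.162.21.0/24
Subnets: 157.162.20.0/24, 157.162.21.0/24


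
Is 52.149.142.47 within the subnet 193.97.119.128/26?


Subnet network: 193.97.119.128
Test IP AND mask: 52.149.142.0
No, 52.149.142.47 is not in 193.97.119.128/26


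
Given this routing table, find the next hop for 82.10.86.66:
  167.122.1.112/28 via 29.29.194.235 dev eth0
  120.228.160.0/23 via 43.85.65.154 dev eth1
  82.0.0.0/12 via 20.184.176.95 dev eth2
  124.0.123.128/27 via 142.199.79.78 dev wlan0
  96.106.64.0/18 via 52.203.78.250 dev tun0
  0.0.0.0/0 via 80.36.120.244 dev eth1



Longest prefix match for 82.10.86.66:
  /28 167.122.1.112: no
  /23 120.228.160.0: no
  /12 82.0.0.0: MATCH
  /27 124.0.123.128: no
  /18 96.106.64.0: no
  /0 0.0.0.0: MATCH
Selected: next-hop 20.184.176.95 via eth2 (matched /12)


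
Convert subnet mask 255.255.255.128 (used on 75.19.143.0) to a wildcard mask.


Subnet mask: 255.255.255.128
Wildcard = 255.255.255.255 - subnet mask
255 - 255 = 0
255 - 255 = 0
255 - 255 = 0
255 - 128 = 127
Wildcard: 0.0.0.127


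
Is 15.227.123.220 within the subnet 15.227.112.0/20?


Subnet network: 15.227.112.0
Test IP AND mask: 15.227.112.0
Yes, 15.227.123.220 is in 15.227.112.0/20


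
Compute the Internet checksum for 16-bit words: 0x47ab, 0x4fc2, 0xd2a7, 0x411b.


Sum all words (with carry folding):
+ 0x47ab = 0x47ab
+ 0x4fc2 = 0x976d
+ 0xd2a7 = 0x6a15
+ 0x411b = 0xab30
One's complement: ~0xab30
Checksum = 0x54cf


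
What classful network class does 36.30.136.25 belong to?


First octet: 36
Binary: 00100100
0xxxxxxx -> Class A (1-126)
Class A, default mask 255.0.0.0 (/8)


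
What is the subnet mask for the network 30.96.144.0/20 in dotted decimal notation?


/20 means 20 network bits, 12 host bits
Binary: 11111111111111111111000000000000
Mask: 255.255.240.0


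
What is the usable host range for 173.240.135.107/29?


Network: 173.240.135.104
Broadcast: 173.240.135.111
First usable = network + 1
Last usable = broadcast - 1
Range: 173.240.135.105 to 173.240.135.110


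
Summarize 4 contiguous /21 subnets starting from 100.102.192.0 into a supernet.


Original prefix: /21
Number of subnets: 4 = 2^2
New prefix = 21 - 2 = 19
Supernet: 100.102.192.0/19


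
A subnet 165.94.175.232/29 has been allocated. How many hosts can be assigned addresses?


Host bits = 32 - 29 = 3
Total addresses = 2^3 = 8
Usable = total - 2 (network and broadcast)
Usable hosts: 6


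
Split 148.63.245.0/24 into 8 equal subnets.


New prefix = 24 + 3 = 27
Each subnet has 32 addresses
  148.63.245.0/27
  148.63.245.32/27
  148.63.245.64/27
  148.63.245.96/27
  148.63.245.128/27
  148.63.245.160/27
  148.63.245.192/27
  148.63.245.224/27
Subnets: 148.63.245.0/27, 148.63.245.32/27, 148.63.245.64/27, 148.63.245.96/27, 148.63.245.128/27, 148.63.245.160/27, 148.63.245.192/27, 148.63.245.224/27


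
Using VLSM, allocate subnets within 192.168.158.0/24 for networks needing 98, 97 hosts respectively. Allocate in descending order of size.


98 hosts -> /25 (126 usable): 192.168.158.0/25
97 hosts -> /25 (126 usable): 192.168.158.128/25
Allocation: 192.168.158.0/25 (98 hosts, 126 usable); 192.168.158.128/25 (97 hosts, 126 usable)


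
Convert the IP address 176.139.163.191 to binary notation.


176 = 10110000
139 = 10001011
163 = 10100011
191 = 10111111
Binary: 10110000.10001011.10100011.10111111


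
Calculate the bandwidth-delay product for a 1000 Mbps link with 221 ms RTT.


BDP = bandwidth * RTT
= 1000 Mbps * 221 ms
= 1000 * 1e6 * 221 / 1000 bits
= 221000000 bits
= 27625000 bytes
= 26977.5391 KB
BDP = 221000000 bits (27625000 bytes)


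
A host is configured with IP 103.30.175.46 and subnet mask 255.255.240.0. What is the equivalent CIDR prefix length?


Binary: 11111111.11111111.11110000.00000000
Count leading 1s
Prefix: /20


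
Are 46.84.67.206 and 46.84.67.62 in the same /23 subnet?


Mask: 255.255.254.0
46.84.67.206 AND mask = 46.84.66.0
46.84.67.62 AND mask = 46.84.66.0
Yes, same subnet (46.84.66.0)


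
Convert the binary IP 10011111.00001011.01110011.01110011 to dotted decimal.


10011111 = 159
00001011 = 11
01110011 = 115
01110011 = 115
IP: 159.11.115.115


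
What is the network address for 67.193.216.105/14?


IP:   01000011.11000001.11011000.01101001
Mask: 11111111.11111100.00000000.00000000
AND operation:
Net:  01000011.11000000.00000000.00000000
Network: 67.192.0.0/14


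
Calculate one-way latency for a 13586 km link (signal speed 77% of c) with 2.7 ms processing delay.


Speed = 0.77 * 3e5 km/s = 231000 km/s
Propagation delay = 13586 / 231000 = 0.0588 s = 58.8139 ms
Processing delay = 2.7 ms
Total one-way latency = 61.5139 ms


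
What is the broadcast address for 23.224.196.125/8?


Network: 23.0.0.0/8
Host bits = 24
Set all host bits to 1:
Broadcast: 23.255.255.255


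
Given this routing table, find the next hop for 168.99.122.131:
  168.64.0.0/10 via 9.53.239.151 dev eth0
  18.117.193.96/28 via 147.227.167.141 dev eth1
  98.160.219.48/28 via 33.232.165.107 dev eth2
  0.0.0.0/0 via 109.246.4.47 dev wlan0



Longest prefix match for 168.99.122.131:
  /10 168.64.0.0: MATCH
  /28 18.117.193.96: no
  /28 98.160.219.48: no
  /0 0.0.0.0: MATCH
Selected: next-hop 9.53.239.151 via eth0 (matched /10)


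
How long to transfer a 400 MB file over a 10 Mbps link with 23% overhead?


Effective throughput = 10 * (1 - 23/100) = 7.7 Mbps
File size in Mb = 400 * 8 = 3200 Mb
Time = 3200 / 7.7
Time = 415.5844 seconds


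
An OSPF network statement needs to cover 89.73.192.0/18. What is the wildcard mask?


Subnet mask: 255.255.192.0
Wildcard = 255.255.255.255 - subnet mask
255 - 255 = 0
255 - 255 = 0
255 - 192 = 63
255 - 0 = 255
Wildcard: 0.0.63.255


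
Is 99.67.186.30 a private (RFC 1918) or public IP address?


RFC 1918 private ranges:
  10.0.0.0/8 (10.0.0.0 - 10.255.255.255)
  172.16.0.0/12 (172.16.0.0 - 172.31.255.255)
  192.168.0.0/16 (192.168.0.0 - 192.168.255.255)
Public (not in any RFC 1918 range)


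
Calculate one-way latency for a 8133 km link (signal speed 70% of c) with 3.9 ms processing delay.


Speed = 0.7 * 3e5 km/s = 210000 km/s
Propagation delay = 8133 / 210000 = 0.0387 s = 38.7286 ms
Processing delay = 3.9 ms
Total one-way latency = 42.6286 ms


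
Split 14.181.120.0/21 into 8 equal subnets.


New prefix = 21 + 3 = 24
Each subnet has 256 addresses
  14.181.120.0/24
  14.181.121.0/24
  14.181.122.0/24
  14.181.123.0/24
  14.181.124.0/24
  14.181.125.0/24
  14.181.126.0/24
  14.181.127.0/24
Subnets: 14.181.120.0/24, 14.181.121.0/24, 14.181.122.0/24, 14.181.123.0/24, 14.181.124.0/24, 14.181.125.0/24, 14.181.126.0/24, 14.181.127.0/24


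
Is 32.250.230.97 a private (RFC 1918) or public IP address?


RFC 1918 private ranges:
  10.0.0.0/8 (10.0.0.0 - 10.255.255.255)
  172.16.0.0/12 (172.16.0.0 - 172.31.255.255)
  192.168.0.0/16 (192.168.0.0 - 192.168.255.255)
Public (not in any RFC 1918 range)


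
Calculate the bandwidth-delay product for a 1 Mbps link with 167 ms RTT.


BDP = bandwidth * RTT
= 1 Mbps * 167 ms
= 1 * 1e6 * 167 / 1000 bits
= 167000 bits
= 20875 bytes
= 20.3857 KB
BDP = 167000 bits (20875 bytes)


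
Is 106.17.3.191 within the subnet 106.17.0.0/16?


Subnet network: 106.17.0.0
Test IP AND mask: 106.17.0.0
Yes, 106.17.3.191 is in 106.17.0.0/16


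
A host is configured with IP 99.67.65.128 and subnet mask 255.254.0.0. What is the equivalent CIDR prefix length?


Binary: 11111111.11111110.00000000.00000000
Count leading 1s
Prefix: /15


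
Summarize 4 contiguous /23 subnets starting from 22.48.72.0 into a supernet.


Original prefix: /23
Number of subnets: 4 = 2^2
New prefix = 23 - 2 = 21
Supernet: 22.48.72.0/21


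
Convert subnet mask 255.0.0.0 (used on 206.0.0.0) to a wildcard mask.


Subnet mask: 255.0.0.0
Wildcard = 255.255.255.255 - subnet mask
255 - 255 = 0
255 - 0 = 255
255 - 0 = 255
255 - 0 = 255
Wildcard: 0.255.255.255


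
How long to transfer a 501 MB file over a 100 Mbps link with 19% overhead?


Effective throughput = 100 * (1 - 19/100) = 81 Mbps
File size in Mb = 501 * 8 = 4008 Mb
Time = 4008 / 81
Time = 49.4815 seconds


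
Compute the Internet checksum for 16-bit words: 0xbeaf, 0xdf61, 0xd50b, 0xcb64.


Sum all words (with carry folding):
+ 0xbeaf = 0xbeaf
+ 0xdf61 = 0x9e11
+ 0xd50b = 0x731d
+ 0xcb64 = 0x3e82
One's complement: ~0x3e82
Checksum = 0xc17d


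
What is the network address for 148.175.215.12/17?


IP:   10010100.10101111.11010111.00001100
Mask: 11111111.11111111.10000000.00000000
AND operation:
Net:  10010100.10101111.10000000.00000000
Network: 148.175.128.0/17


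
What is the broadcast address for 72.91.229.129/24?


Network: 72.91.229.0/24
Host bits = 8
Set all host bits to 1:
Broadcast: 72.91.229.255


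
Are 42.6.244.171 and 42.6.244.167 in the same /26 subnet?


Mask: 255.255.255.192
42.6.244.171 AND mask = 42.6.244.128
42.6.244.167 AND mask = 42.6.244.128
Yes, same subnet (42.6.244.128)


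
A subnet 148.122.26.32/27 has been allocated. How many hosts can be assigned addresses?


Host bits = 32 - 27 = 5
Total addresses = 2^5 = 32
Usable = total - 2 (network and broadcast)
Usable hosts: 30


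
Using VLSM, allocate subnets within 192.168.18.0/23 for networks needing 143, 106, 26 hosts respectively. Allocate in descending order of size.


143 hosts -> /24 (254 usable): 192.168.18.0/24
106 hosts -> /25 (126 usable): 192.168.19.0/25
26 hosts -> /27 (30 usable): 192.168.19.128/27
Allocation: 192.168.18.0/24 (143 hosts, 254 usable); 192.168.19.0/25 (106 hosts, 126 usable); 192.168.19.128/27 (26 hosts, 30 usable)


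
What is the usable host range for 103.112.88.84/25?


Network: 103.112.88.0
Broadcast: 103.112.88.127
First usable = network + 1
Last usable = broadcast - 1
Range: 103.112.88.1 to 103.112.88.126


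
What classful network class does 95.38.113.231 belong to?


First octet: 95
Binary: 01011111
0xxxxxxx -> Class A (1-126)
Class A, default mask 255.0.0.0 (/8)


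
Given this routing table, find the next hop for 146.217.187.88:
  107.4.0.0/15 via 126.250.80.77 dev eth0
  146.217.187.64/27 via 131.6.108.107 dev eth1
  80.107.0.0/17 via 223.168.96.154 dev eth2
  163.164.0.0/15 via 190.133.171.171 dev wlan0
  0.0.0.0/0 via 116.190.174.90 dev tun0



Longest prefix match for 146.217.187.88:
  /15 107.4.0.0: no
  /27 146.217.187.64: MATCH
  /17 80.107.0.0: no
  /15 163.164.0.0: no
  /0 0.0.0.0: MATCH
Selected: next-hop 131.6.108.107 via eth1 (matched /27)


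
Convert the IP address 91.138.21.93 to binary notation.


91 = 01011011
138 = 10001010
21 = 00010101
93 = 01011101
Binary: 01011011.10001010.00010101.01011101


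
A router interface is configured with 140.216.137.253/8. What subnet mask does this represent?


/8 means 8 network bits, 24 host bits
Binary: 11111111000000000000000000000000
Mask: 255.0.0.0


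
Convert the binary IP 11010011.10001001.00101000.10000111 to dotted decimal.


11010011 = 211
10001001 = 137
00101000 = 40
10000111 = 135
IP: 211.137.40.135


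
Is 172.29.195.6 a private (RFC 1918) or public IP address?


RFC 1918 private ranges:
  10.0.0.0/8 (10.0.0.0 - 10.255.255.255)
  172.16.0.0/12 (172.16.0.0 - 172.31.255.255)
  192.168.0.0/16 (192.168.0.0 - 192.168.255.255)
Private (in 172.16.0.0/12)


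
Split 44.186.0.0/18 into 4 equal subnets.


New prefix = 18 + 2 = 20
Each subnet has 4096 addresses
  44.186.0.0/20
  44.186.16.0/20
  44.186.32.0/20
  44.186.48.0/20
Subnets: 44.186.0.0/20, 44.186.16.0/20, 44.186.32.0/20, 44.186.48.0/20


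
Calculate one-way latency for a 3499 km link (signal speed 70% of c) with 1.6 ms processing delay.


Speed = 0.7 * 3e5 km/s = 210000 km/s
Propagation delay = 3499 / 210000 = 0.0167 s = 16.6619 ms
Processing delay = 1.6 ms
Total one-way latency = 18.2619 ms


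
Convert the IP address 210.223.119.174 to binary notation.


210 = 11010010
223 = 11011111
119 = 01110111
174 = 10101110
Binary: 11010010.11011111.01110111.10101110


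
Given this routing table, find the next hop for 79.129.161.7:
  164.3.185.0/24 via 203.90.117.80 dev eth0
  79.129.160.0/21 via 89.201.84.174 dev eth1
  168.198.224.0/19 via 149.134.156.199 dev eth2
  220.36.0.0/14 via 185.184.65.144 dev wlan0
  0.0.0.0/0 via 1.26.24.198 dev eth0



Longest prefix match for 79.129.161.7:
  /24 164.3.185.0: no
  /21 79.129.160.0: MATCH
  /19 168.198.224.0: no
  /14 220.36.0.0: no
  /0 0.0.0.0: MATCH
Selected: next-hop 89.201.84.174 via eth1 (matched /21)


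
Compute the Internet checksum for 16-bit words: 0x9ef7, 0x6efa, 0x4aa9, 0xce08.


Sum all words (with carry folding):
+ 0x9ef7 = 0x9ef7
+ 0x6efa = 0x0df2
+ 0x4aa9 = 0x589b
+ 0xce08 = 0x26a4
One's complement: ~0x26a4
Checksum = 0xd95b


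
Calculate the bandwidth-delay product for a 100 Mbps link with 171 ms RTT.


BDP = bandwidth * RTT
= 100 Mbps * 171 ms
= 100 * 1e6 * 171 / 1000 bits
= 17100000 bits
= 2137500 bytes
= 2087.4023 KB
BDP = 17100000 bits (2137500 bytes)


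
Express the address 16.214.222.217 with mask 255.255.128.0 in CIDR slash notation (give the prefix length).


Binary: 11111111.11111111.10000000.00000000
Count leading 1s
Prefix: /17


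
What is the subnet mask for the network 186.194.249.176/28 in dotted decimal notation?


/28 means 28 network bits, 4 host bits
Binary: 11111111111111111111111111110000
Mask: 255.255.255.240


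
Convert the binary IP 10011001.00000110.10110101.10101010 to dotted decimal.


10011001 = 153
00000110 = 6
10110101 = 181
10101010 = 170
IP: 153.6.181.170


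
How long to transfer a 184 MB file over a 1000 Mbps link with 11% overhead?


Effective throughput = 1000 * (1 - 11/100) = 890 Mbps
File size in Mb = 184 * 8 = 1472 Mb
Time = 1472 / 890
Time = 1.6539 seconds


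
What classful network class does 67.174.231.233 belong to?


First octet: 67
Binary: 01000011
0xxxxxxx -> Class A (1-126)
Class A, default mask 255.0.0.0 (/8)


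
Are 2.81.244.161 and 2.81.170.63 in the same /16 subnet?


Mask: 255.255.0.0
2.81.244.161 AND mask = 2.81.0.0
2.81.170.63 AND mask = 2.81.0.0
Yes, same subnet (2.81.0.0)


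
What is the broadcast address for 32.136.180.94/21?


Network: 32.136.176.0/21
Host bits = 11
Set all host bits to 1:
Broadcast: 32.136.183.255


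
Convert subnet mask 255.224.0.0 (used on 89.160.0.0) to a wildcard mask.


Subnet mask: 255.224.0.0
Wildcard = 255.255.255.255 - subnet mask
255 - 255 = 0
255 - 224 = 31
255 - 0 = 255
255 - 0 = 255
Wildcard: 0.31.255.255


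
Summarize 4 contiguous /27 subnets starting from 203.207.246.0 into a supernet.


Original prefix: /27
Number of subnets: 4 = 2^2
New prefix = 27 - 2 = 25
Supernet: 203.207.246.0/25


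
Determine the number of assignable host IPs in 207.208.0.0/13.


Host bits = 32 - 13 = 19
Total addresses = 2^19 = 524288
Usable = total - 2 (network and broadcast)
Usable hosts: 524286


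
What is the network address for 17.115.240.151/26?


IP:   00010001.01110011.11110000.10010111
Mask: 11111111.11111111.11111111.11000000
AND operation:
Net:  00010001.01110011.11110000.10000000
Network: 17.115.240.128/26


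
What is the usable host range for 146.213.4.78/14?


Network: 146.212.0.0
Broadcast: 146.215.255.255
First usable = network + 1
Last usable = broadcast - 1
Range: 146.212.0.1 to 146.215.255.254


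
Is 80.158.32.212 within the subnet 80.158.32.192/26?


Subnet network: 80.158.32.192
Test IP AND mask: 80.158.32.192
Yes, 80.158.32.212 is in 80.158.32.192/26


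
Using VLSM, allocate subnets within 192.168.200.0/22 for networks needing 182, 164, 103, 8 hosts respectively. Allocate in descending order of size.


182 hosts -> /24 (254 usable): 192.168.200.0/24
164 hosts -> /24 (254 usable): 192.168.201.0/24
103 hosts -> /25 (126 usable): 192.168.202.0/25
8 hosts -> /28 (14 usable): 192.168.202.128/28
Allocation: 192.168.200.0/24 (182 hosts, 254 usable); 192.168.201.0/24 (164 hosts, 254 usable); 192.168.202.0/25 (103 hosts, 126 usable); 192.168.202.128/28 (8 hosts, 14 usable)


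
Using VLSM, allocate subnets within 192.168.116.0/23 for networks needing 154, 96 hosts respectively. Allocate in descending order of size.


154 hosts -> /24 (254 usable): 192.168.116.0/24
96 hosts -> /25 (126 usable): 192.168.117.0/25
Allocation: 192.168.116.0/24 (154 hosts, 254 usable); 192.168.117.0/25 (96 hosts, 126 usable)


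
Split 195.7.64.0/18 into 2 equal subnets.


New prefix = 18 + 1 = 19
Each subnet has 8192 addresses
  195.7.64.0/19
  195.7.96.0/19
Subnets: 195.7.64.0/19, 195.7.96.0/19


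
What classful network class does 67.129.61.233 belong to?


First octet: 67
Binary: 01000011
0xxxxxxx -> Class A (1-126)
Class A, default mask 255.0.0.0 (/8)


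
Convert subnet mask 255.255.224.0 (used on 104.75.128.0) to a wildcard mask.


Subnet mask: 255.255.224.0
Wildcard = 255.255.255.255 - subnet mask
255 - 255 = 0
255 - 255 = 0
255 - 224 = 31
255 - 0 = 255
Wildcard: 0.0.31.255


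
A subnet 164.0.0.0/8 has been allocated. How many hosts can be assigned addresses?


Host bits = 32 - 8 = 24
Total addresses = 2^24 = 16777216
Usable = total - 2 (network and broadcast)
Usable hosts: 16777214


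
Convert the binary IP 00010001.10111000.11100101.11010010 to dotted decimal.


00010001 = 17
10111000 = 184
11100101 = 229
11010010 = 210
IP: 17.184.229.210


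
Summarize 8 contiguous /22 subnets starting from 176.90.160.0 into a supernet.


Original prefix: /22
Number of subnets: 8 = 2^3
New prefix = 22 - 3 = 19
Supernet: 176.90.160.0/19


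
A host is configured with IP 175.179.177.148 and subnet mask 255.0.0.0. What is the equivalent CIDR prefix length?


Binary: 11111111.00000000.00000000.00000000
Count leading 1s
Prefix: /8


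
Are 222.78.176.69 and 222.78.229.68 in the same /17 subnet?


Mask: 255.255.128.0
222.78.176.69 AND mask = 222.78.128.0
222.78.229.68 AND mask = 222.78.128.0
Yes, same subnet (222.78.128.0)


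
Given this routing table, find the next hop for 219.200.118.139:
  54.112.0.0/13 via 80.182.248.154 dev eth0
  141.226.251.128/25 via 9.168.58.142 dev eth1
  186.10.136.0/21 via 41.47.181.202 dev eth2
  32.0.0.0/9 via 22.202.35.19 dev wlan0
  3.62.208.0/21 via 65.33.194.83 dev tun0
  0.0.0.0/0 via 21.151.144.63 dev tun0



Longest prefix match for 219.200.118.139:
  /13 54.112.0.0: no
  /25 141.226.251.128: no
  /21 186.10.136.0: no
  /9 32.0.0.0: no
  /21 3.62.208.0: no
  /0 0.0.0.0: MATCH
Selected: next-hop 21.151.144.63 via tun0 (matched /0)


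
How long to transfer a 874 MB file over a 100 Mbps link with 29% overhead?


Effective throughput = 100 * (1 - 29/100) = 71 Mbps
File size in Mb = 874 * 8 = 6992 Mb
Time = 6992 / 71
Time = 98.4789 seconds


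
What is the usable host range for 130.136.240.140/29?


Network: 130.136.240.136
Broadcast: 130.136.240.143
First usable = network + 1
Last usable = broadcast - 1
Range: 130.136.240.137 to 130.136.240.142


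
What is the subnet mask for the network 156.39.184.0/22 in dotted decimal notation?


/22 means 22 network bits, 10 host bits
Binary: 11111111111111111111110000000000
Mask: 255.255.252.0


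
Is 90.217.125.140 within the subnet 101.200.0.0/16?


Subnet network: 101.200.0.0
Test IP AND mask: 90.217.0.0
No, 90.217.125.140 is not in 101.200.0.0/16


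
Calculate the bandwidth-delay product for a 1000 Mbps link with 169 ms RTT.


BDP = bandwidth * RTT
= 1000 Mbps * 169 ms
= 1000 * 1e6 * 169 / 1000 bits
= 169000000 bits
= 21125000 bytes
= 20629.8828 KB
BDP = 169000000 bits (21125000 bytes)


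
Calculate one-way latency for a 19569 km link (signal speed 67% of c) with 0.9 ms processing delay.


Speed = 0.67 * 3e5 km/s = 201000 km/s
Propagation delay = 19569 / 201000 = 0.0974 s = 97.3582 ms
Processing delay = 0.9 ms
Total one-way latency = 98.2582 ms


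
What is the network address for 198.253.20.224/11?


IP:   11000110.11111101.00010100.11100000
Mask: 11111111.11100000.00000000.00000000
AND operation:
Net:  11000110.11100000.00000000.00000000
Network: 198.224.0.0/11


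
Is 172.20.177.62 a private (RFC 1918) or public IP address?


RFC 1918 private ranges:
  10.0.0.0/8 (10.0.0.0 - 10.255.255.255)
  172.16.0.0/12 (172.16.0.0 - 172.31.255.255)
  192.168.0.0/16 (192.168.0.0 - 192.168.255.255)
Private (in 172.16.0.0/12)


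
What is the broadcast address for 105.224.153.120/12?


Network: 105.224.0.0/12
Host bits = 20
Set all host bits to 1:
Broadcast: 105.239.255.255


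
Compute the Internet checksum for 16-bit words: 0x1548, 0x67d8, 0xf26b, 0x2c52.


Sum all words (with carry folding):
+ 0x1548 = 0x1548
+ 0x67d8 = 0x7d20
+ 0xf26b = 0x6f8c
+ 0x2c52 = 0x9bde
One's complement: ~0x9bde
Checksum = 0x6421


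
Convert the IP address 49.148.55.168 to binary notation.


49 = 00110001
148 = 10010100
55 = 00110111
168 = 10101000
Binary: 00110001.10010100.00110111.10101000


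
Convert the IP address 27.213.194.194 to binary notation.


27 = 00011011
213 = 11010101
194 = 11000010
194 = 11000010
Binary: 00011011.11010101.11000010.11000010


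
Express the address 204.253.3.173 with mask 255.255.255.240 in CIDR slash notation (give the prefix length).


Binary: 11111111.11111111.11111111.11110000
Count leading 1s
Prefix: /28


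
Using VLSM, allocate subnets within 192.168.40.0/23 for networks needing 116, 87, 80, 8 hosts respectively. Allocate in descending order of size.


116 hosts -> /25 (126 usable): 192.168.40.0/25
87 hosts -> /25 (126 usable): 192.168.40.128/25
80 hosts -> /25 (126 usable): 192.168.41.0/25
8 hosts -> /28 (14 usable): 192.168.41.128/28
Allocation: 192.168.40.0/25 (116 hosts, 126 usable); 192.168.40.128/25 (87 hosts, 126 usable); 192.168.41.0/25 (80 hosts, 126 usable); 192.168.41.128/28 (8 hosts, 14 usable)


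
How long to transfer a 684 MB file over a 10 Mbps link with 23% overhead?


Effective throughput = 10 * (1 - 23/100) = 7.7 Mbps
File size in Mb = 684 * 8 = 5472 Mb
Time = 5472 / 7.7
Time = 710.6494 seconds


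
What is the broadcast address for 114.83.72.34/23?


Network: 114.83.72.0/23
Host bits = 9
Set all host bits to 1:
Broadcast: 114.83.73.255


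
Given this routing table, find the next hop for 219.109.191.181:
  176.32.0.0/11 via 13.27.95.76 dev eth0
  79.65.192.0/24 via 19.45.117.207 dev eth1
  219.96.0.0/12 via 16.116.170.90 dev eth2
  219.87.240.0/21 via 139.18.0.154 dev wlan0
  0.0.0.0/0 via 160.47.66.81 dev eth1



Longest prefix match for 219.109.191.181:
  /11 176.32.0.0: no
  /24 79.65.192.0: no
  /12 219.96.0.0: MATCH
  /21 219.87.240.0: no
  /0 0.0.0.0: MATCH
Selected: next-hop 16.116.170.90 via eth2 (matched /12)


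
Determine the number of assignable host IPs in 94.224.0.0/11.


Host bits = 32 - 11 = 21
Total addresses = 2^21 = 2097152
Usable = total - 2 (network and broadcast)
Usable hosts: 2097150


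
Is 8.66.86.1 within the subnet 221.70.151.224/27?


Subnet network: 221.70.151.224
Test IP AND mask: 8.66.86.0
No, 8.66.86.1 is not in 221.70.151.224/27


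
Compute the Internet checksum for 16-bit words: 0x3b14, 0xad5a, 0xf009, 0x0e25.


Sum all words (with carry folding):
+ 0x3b14 = 0x3b14
+ 0xad5a = 0xe86e
+ 0xf009 = 0xd878
+ 0x0e25 = 0xe69d
One's complement: ~0xe69d
Checksum = 0x1962


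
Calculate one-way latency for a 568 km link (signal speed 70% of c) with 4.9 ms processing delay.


Speed = 0.7 * 3e5 km/s = 210000 km/s
Propagation delay = 568 / 210000 = 0.0027 s = 2.7048 ms
Processing delay = 4.9 ms
Total one-way latency = 7.6048 ms


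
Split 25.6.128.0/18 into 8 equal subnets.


New prefix = 18 + 3 = 21
Each subnet has 2048 addresses
  25.6.128.0/21
  25.6.136.0/21
  25.6.144.0/21
  25.6.152.0/21
  25.6.160.0/21
  25.6.168.0/21
  25.6.176.0/21
  25.6.184.0/21
Subnets: 25.6.128.0/21, 25.6.136.0/21, 25.6.144.0/21, 25.6.152.0/21, 25.6.160.0/21, 25.6.168.0/21, 25.6.176.0/21, 25.6.184.0/21


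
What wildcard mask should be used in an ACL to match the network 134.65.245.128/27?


Subnet mask: 255.255.255.224
Wildcard = 255.255.255.255 - subnet mask
255 - 255 = 0
255 - 255 = 0
255 - 255 = 0
255 - 224 = 31
Wildcard: 0.0.0.31


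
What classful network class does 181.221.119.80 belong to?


First octet: 181
Binary: 10110101
10xxxxxx -> Class B (128-191)
Class B, default mask 255.255.0.0 (/16)


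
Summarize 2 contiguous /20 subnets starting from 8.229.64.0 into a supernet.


Original prefix: /20
Number of subnets: 2 = 2^1
New prefix = 20 - 1 = 19
Supernet: 8.229.64.0/19


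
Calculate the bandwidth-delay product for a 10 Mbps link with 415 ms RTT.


BDP = bandwidth * RTT
= 10 Mbps * 415 ms
= 10 * 1e6 * 415 / 1000 bits
= 4150000 bits
= 518750 bytes
= 506.5918 KB
BDP = 4150000 bits (518750 bytes)


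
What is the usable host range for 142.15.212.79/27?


Network: 142.15.212.64
Broadcast: 142.15.212.95
First usable = network + 1
Last usable = broadcast - 1
Range: 142.15.212.65 to 142.15.212.94


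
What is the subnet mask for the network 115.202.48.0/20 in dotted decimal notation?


/20 means 20 network bits, 12 host bits
Binary: 11111111111111111111000000000000
Mask: 255.255.240.0


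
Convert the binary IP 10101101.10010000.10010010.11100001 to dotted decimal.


10101101 = 173
10010000 = 144
10010010 = 146
11100001 = 225
IP: 173.144.146.225


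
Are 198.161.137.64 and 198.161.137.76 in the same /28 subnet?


Mask: 255.255.255.240
198.161.137.64 AND mask = 198.161.137.64
198.161.137.76 AND mask = 198.161.137.64
Yes, same subnet (198.161.137.64)


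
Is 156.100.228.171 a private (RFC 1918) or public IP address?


RFC 1918 private ranges:
  10.0.0.0/8 (10.0.0.0 - 10.255.255.255)
  172.16.0.0/12 (172.16.0.0 - 172.31.255.255)
  192.168.0.0/16 (192.168.0.0 - 192.168.255.255)
Public (not in any RFC 1918 range)


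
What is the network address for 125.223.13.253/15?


IP:   01111101.11011111.00001101.11111101
Mask: 11111111.11111110.00000000.00000000
AND operation:
Net:  01111101.11011110.00000000.00000000
Network: 125.222.0.0/15


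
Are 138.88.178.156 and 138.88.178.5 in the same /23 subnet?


Mask: 255.255.254.0
138.88.178.156 AND mask = 138.88.178.0
138.88.178.5 AND mask = 138.88.178.0
Yes, same subnet (138.88.178.0)


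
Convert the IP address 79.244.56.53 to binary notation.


79 = 01001111
244 = 11110100
56 = 00111000
53 = 00110101
Binary: 01001111.11110100.00111000.00110101


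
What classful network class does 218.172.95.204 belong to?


First octet: 218
Binary: 11011010
110xxxxx -> Class C (192-223)
Class C, default mask 255.255.255.0 (/24)


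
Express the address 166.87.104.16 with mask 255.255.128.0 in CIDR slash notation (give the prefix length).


Binary: 11111111.11111111.10000000.00000000
Count leading 1s
Prefix: /17


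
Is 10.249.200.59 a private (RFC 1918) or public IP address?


RFC 1918 private ranges:
  10.0.0.0/8 (10.0.0.0 - 10.255.255.255)
  172.16.0.0/12 (172.16.0.0 - 172.31.255.255)
  192.168.0.0/16 (192.168.0.0 - 192.168.255.255)
Private (in 10.0.0.0/8)


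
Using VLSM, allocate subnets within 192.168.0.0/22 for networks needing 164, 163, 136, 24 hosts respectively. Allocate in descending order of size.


164 hosts -> /24 (254 usable): 192.168.0.0/24
163 hosts -> /24 (254 usable): 192.168.1.0/24
136 hosts -> /24 (254 usable): 192.168.2.0/24
24 hosts -> /27 (30 usable): 192.168.3.0/27
Allocation: 192.168.0.0/24 (164 hosts, 254 usable); 192.168.1.0/24 (163 hosts, 254 usable); 192.168.2.0/24 (136 hosts, 254 usable); 192.168.3.0/27 (24 hosts, 30 usable)


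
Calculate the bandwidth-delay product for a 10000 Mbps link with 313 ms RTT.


BDP = bandwidth * RTT
= 10000 Mbps * 313 ms
= 10000 * 1e6 * 313 / 1000 bits
= 3130000000 bits
= 391250000 bytes
= 382080.0781 KB
BDP = 3130000000 bits (391250000 bytes)


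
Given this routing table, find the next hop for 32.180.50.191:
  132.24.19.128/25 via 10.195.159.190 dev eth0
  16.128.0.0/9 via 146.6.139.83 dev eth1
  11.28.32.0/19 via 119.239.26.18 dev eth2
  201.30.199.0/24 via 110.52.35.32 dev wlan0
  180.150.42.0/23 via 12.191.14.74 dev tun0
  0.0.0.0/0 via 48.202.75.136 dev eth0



Longest prefix match for 32.180.50.191:
  /25 132.24.19.128: no
  /9 16.128.0.0: no
  /19 11.28.32.0: no
  /24 201.30.199.0: no
  /23 180.150.42.0: no
  /0 0.0.0.0: MATCH
Selected: next-hop 48.202.75.136 via eth0 (matched /0)


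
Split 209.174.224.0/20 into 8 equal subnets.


New prefix = 20 + 3 = 23
Each subnet has 512 addresses
  209.174.224.0/23
  209.174.226.0/23
  209.174.228.0/23
  209.174.230.0/23
  209.174.232.0/23
  209.174.234.0/23
  209.174.236.0/23
  209.174.238.0/23
Subnets: 209.174.224.0/23, 209.174.226.0/23, 209.174.228.0/23, 209.174.230.0/23, 209.174.232.0/23, 209.174.234.0/23, 209.174.236.0/23, 209.174.238.0/23


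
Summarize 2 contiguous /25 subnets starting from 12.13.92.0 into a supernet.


Original prefix: /25
Number of subnets: 2 = 2^1
New prefix = 25 - 1 = 24
Supernet: 12.13.92.0/24


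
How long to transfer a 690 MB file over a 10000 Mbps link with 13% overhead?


Effective throughput = 10000 * (1 - 13/100) = 8700 Mbps
File size in Mb = 690 * 8 = 5520 Mb
Time = 5520 / 8700
Time = 0.6345 seconds


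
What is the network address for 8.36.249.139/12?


IP:   00001000.00100100.11111001.10001011
Mask: 11111111.11110000.00000000.00000000
AND operation:
Net:  00001000.00100000.00000000.00000000
Network: 8.32.0.0/12


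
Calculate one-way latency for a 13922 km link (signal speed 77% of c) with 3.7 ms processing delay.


Speed = 0.77 * 3e5 km/s = 231000 km/s
Propagation delay = 13922 / 231000 = 0.0603 s = 60.2684 ms
Processing delay = 3.7 ms
Total one-way latency = 63.9684 ms


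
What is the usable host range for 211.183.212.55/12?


Network: 211.176.0.0
Broadcast: 211.191.255.255
First usable = network + 1
Last usable = broadcast - 1
Range: 211.176.0.1 to 211.191.255.254


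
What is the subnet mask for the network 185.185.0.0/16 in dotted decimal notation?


/16 means 16 network bits, 16 host bits
Binary: 11111111111111110000000000000000
Mask: 255.255.0.0


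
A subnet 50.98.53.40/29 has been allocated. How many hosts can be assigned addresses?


Host bits = 32 - 29 = 3
Total addresses = 2^3 = 8
Usable = total - 2 (network and broadcast)
Usable hosts: 6


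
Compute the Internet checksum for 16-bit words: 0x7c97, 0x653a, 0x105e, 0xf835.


Sum all words (with carry folding):
+ 0x7c97 = 0x7c97
+ 0x653a = 0xe1d1
+ 0x105e = 0xf22f
+ 0xf835 = 0xea65
One's complement: ~0xea65
Checksum = 0x159a


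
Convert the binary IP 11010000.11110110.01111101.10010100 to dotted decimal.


11010000 = 208
11110110 = 246
01111101 = 125
10010100 = 148
IP: 208.246.125.148


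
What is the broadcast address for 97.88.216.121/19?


Network: 97.88.192.0/19
Host bits = 13
Set all host bits to 1:
Broadcast: 97.88.223.255
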